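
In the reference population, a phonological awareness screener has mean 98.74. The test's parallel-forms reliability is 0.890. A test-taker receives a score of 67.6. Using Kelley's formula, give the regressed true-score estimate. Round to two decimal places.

71.03

T̂ = 0.890(67.6) + 0.110(98.74) = 60.1640 + 10.86140 = 71.025 → 71.03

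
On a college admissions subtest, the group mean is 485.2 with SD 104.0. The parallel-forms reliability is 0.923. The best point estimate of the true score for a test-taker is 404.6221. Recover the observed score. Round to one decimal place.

397.9

T̂ = ρX + (1 − ρ)μ  ⇒  X = (T̂ − (1 − ρ)μ) / ρ
X = (404.6221 − 0.077 × 485.2) / 0.923 = (404.6221 − 37.3604) / 0.923 = 367.2617 / 0.923 = 397.900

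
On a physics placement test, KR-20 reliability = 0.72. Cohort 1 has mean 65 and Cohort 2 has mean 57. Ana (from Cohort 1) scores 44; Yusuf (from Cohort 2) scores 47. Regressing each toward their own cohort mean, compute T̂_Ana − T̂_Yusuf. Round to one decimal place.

T̂_Ana = 0.72(44) + 0.28(65) = 49.880
T̂_Yusuf = 0.72(47) + 0.28(57) = 49.800
Difference = 49.880 − 49.800 = 0.080

0.1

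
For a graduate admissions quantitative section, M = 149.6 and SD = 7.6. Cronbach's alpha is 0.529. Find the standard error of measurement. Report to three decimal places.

5.216

SEM = SD · √(1 − ρ) = 7.6 × √0.471 = 7.6 × 0.6863 = 5.2158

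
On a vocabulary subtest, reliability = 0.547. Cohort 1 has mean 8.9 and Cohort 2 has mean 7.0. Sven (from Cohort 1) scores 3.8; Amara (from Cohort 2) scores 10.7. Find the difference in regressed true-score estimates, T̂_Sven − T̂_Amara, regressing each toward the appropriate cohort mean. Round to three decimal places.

-2.914

T̂_Sven = 0.547(3.8) + 0.453(8.9) = 6.11030
T̂_Amara = 0.547(10.7) + 0.453(7.0) = 9.02390
Difference = 6.11030 − 9.02390 = -2.91360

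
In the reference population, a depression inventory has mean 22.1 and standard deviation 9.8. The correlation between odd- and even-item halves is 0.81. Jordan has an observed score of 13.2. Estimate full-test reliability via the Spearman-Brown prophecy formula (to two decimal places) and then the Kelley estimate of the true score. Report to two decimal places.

14.09

Spearman-Brown: ρ = 2r/(1 + r) = 2(0.81)/(1 + 0.81) = 1.620/1.81 = 0.8950 → 0.90
T̂ = 0.90(13.2) + 0.10(22.1) = 11.880 + 2.210 = 14.090 → 14.09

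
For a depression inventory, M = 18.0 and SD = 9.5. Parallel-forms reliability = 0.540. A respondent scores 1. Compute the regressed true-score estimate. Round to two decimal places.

Regress the observed score toward the mean by the unreliability: T̂ = 0.540·1 + 0.460·18.0 = 0.540 + 8.2800 = 8.820.

8.82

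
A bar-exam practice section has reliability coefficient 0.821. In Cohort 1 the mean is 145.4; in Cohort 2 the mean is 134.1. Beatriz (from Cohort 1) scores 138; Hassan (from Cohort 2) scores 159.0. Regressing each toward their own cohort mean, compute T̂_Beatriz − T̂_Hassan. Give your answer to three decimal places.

T̂_Beatriz = 0.821(138) + 0.179(145.4) = 139.32460
T̂_Hassan = 0.821(159.0) + 0.179(134.1) = 154.54290
Difference = 139.32460 − 154.54290 = -15.21830

-15.218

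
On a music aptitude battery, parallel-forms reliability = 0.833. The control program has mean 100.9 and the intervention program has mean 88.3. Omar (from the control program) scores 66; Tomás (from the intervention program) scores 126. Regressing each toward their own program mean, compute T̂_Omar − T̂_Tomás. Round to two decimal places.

T̂_Omar = 0.833(66) + 0.167(100.9) = 71.8283
T̂_Tomás = 0.833(126) + 0.167(88.3) = 119.7041
Difference = 71.8283 − 119.7041 = -47.8758

-47.88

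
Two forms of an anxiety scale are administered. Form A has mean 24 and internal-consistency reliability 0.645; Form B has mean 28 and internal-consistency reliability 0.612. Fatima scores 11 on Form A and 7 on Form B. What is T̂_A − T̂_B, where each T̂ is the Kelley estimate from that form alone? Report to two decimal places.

T̂_A = 0.645(11) + 0.355(24) = 15.6150
T̂_B = 0.612(7) + 0.388(28) = 15.1480
T̂_A − T̂_B = 0.4670

0.47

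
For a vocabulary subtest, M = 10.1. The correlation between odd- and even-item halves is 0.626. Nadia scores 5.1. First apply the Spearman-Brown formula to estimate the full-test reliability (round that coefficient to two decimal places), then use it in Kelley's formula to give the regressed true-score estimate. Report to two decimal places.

Spearman-Brown: ρ = 2r/(1 + r) = 2(0.626)/(1 + 0.626) = 1.2520/1.626 = 0.7700 → 0.77
T̂ = 0.77(5.1) + 0.23(10.1) = 3.927 + 2.323 = 6.250 → 6.25

6.25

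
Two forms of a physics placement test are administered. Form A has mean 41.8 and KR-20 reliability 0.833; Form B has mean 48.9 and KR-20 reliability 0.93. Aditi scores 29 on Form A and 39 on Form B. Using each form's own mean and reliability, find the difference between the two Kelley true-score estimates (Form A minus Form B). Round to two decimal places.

T̂_A = 0.833(29) + 0.167(41.8) = 31.1376
T̂_B = 0.93(39) + 0.07(48.9) = 39.6930
T̂_A − T̂_B = -8.5554

-8.56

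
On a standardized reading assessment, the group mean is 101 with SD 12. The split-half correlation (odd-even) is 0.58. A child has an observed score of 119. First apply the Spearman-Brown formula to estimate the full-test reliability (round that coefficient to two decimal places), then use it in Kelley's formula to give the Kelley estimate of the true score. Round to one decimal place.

Spearman-Brown: ρ = 2r/(1 + r) = 2(0.58)/(1 + 0.58) = 1.160/1.58 = 0.7342 → 0.73
Kelley's formula gives T̂ = 0.73·119 + 0.27·101 = 86.87 + 27.27 = 114.14.

114.1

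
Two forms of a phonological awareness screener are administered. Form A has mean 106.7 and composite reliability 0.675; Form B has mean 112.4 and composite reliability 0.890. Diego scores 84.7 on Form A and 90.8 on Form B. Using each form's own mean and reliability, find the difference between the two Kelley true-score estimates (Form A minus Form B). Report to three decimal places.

T̂_A = 0.675(84.7) + 0.325(106.7) = 91.85000
T̂_B = 0.890(90.8) + 0.110(112.4) = 93.17600
T̂_A − T̂_B = -1.32600

-1.326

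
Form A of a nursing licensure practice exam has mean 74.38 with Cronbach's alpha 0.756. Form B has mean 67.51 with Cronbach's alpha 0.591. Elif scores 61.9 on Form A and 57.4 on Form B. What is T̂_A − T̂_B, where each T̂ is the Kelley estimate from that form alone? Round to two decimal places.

3.41

T̂_A = 0.756(61.9) + 0.244(74.38) = 64.9451
T̂_B = 0.591(57.4) + 0.409(67.51) = 61.5350
T̂_A − T̂_B = 3.4101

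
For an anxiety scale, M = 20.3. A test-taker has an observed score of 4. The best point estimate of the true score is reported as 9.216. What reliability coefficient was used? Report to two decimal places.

T̂ = ρX + (1 − ρ)μ  ⇒  T̂ − μ = ρ(X − μ)
ρ = (T̂ − μ)/(X − μ) = (9.216 − 20.3) / (4 − 20.3) = -11.084 / -16.3 = 0.6800

0.68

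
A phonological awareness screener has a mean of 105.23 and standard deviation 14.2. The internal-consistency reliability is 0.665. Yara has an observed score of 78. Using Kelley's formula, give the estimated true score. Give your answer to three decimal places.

87.122

Kelley's formula gives T̂ = 0.665·78 + 0.335·105.23 = 51.870 + 35.25205 = 87.1221.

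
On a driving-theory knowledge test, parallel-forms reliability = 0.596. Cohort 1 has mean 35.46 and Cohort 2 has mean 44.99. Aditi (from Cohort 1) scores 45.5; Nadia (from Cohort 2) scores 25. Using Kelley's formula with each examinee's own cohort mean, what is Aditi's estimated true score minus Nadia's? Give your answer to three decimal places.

T̂_Aditi = 0.596(45.5) + 0.404(35.46) = 41.44384
T̂_Nadia = 0.596(25) + 0.404(44.99) = 33.07596
Difference = 41.44384 − 33.07596 = 8.36788

8.368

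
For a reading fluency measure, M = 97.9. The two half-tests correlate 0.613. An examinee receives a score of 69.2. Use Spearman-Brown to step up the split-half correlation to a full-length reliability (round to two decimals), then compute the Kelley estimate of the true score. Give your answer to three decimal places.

76.088

Spearman-Brown: ρ = 2r/(1 + r) = 2(0.613)/(1 + 0.613) = 1.2260/1.613 = 0.7601 → 0.76
T̂ = ρX + (1 − ρ)μ
  = 0.76 × 69.2 + 0.24 × 97.9
  = 52.592 + 23.496
  = 76.0880
  ≈ 76.088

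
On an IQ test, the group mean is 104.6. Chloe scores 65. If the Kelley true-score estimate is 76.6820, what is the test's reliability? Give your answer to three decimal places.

T̂ = ρX + (1 − ρ)μ  ⇒  T̂ − μ = ρ(X − μ)
ρ = (T̂ − μ)/(X − μ) = (76.6820 − 104.6) / (65 − 104.6) = -27.9180 / -39.6 = 0.70500

0.705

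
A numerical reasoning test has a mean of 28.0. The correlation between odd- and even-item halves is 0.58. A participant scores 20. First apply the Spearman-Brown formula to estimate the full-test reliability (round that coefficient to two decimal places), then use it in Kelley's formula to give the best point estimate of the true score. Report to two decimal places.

22.16

Spearman-Brown: ρ = 2r/(1 + r) = 2(0.58)/(1 + 0.58) = 1.160/1.58 = 0.7342 → 0.73
Regress the observed score toward the mean by the unreliability: T̂ = 0.73·20 + 0.27·28.0 = 14.60 + 7.560 = 22.160.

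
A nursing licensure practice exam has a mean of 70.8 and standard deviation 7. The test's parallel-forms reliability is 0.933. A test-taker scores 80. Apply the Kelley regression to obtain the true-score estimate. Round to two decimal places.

79.38

T̂ = ρX + (1 − ρ)μ
  = 0.933 × 80 + 0.067 × 70.8
  = 74.640 + 4.7436
  = 79.384
  ≈ 79.38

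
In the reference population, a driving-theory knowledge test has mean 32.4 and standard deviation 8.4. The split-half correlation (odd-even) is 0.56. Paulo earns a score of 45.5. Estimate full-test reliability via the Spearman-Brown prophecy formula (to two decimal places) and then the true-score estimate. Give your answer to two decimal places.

41.83

Spearman-Brown: ρ = 2r/(1 + r) = 2(0.56)/(1 + 0.56) = 1.120/1.56 = 0.7179 → 0.72
Weight the observed score by reliability and the mean by (1 − reliability): T̂ = 0.72·45.5 + 0.28·32.4 = 32.760 + 9.072 = 41.832.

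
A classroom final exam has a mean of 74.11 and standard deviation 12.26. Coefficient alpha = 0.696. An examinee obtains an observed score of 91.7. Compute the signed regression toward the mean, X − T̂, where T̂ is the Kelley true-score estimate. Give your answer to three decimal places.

T̂ = ρX + (1 − ρ)μ
  = 0.696 × 91.7 + 0.304 × 74.11
  = 63.8232 + 22.52944
  = 86.35264
  ≈ 86.3526
X − T̂ = 91.7 − 86.3526 = 5.3474 → 5.347

5.347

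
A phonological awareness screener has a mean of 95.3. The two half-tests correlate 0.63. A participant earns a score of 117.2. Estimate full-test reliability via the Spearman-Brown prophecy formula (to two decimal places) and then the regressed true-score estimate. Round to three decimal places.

Spearman-Brown: ρ = 2r/(1 + r) = 2(0.63)/(1 + 0.63) = 1.260/1.63 = 0.7730 → 0.77
Kelley's formula gives T̂ = 0.77·117.2 + 0.23·95.3 = 90.244 + 21.919 = 112.1630.

112.163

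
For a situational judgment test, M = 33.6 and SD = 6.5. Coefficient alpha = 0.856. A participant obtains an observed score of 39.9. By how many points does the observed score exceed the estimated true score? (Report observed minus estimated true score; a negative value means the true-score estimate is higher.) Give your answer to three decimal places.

T̂ = ρX + (1 − ρ)μ
  = 0.856 × 39.9 + 0.144 × 33.6
  = 34.1544 + 4.8384
  = 38.99280
  ≈ 38.9928
X − T̂ = 39.9 − 38.9928 = 0.9072 → 0.907

0.907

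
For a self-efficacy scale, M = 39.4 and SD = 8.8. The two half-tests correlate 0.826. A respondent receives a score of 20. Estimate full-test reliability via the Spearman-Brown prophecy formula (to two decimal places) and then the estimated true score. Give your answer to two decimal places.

Spearman-Brown: ρ = 2r/(1 + r) = 2(0.826)/(1 + 0.826) = 1.6520/1.826 = 0.9047 → 0.90
Regress the observed score toward the mean by the unreliability: T̂ = 0.90·20 + 0.10·39.4 = 18.00 + 3.940 = 21.940.

21.94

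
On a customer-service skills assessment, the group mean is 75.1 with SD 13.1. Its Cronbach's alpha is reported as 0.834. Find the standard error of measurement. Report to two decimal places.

5.34

SEM = SD · √(1 − ρ) = 13.1 × √0.166 = 13.1 × 0.4074 = 5.337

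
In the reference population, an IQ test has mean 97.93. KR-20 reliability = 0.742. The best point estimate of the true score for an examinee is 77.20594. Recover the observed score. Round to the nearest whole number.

T̂ = ρX + (1 − ρ)μ  ⇒  X = (T̂ − (1 − ρ)μ) / ρ
X = (77.20594 − 0.258 × 97.93) / 0.742 = (77.20594 − 25.26594) / 0.742 = 51.94000 / 0.742 = 70.00

70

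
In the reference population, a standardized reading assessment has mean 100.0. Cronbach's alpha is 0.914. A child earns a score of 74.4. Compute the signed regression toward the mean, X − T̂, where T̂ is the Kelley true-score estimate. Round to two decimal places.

T̂ = 0.914(74.4) + 0.086(100.0) = 68.0016 + 8.6000 = 76.6016 → 76.602
X − T̂ = 74.4 − 76.602 = -2.202 → -2.20

-2.20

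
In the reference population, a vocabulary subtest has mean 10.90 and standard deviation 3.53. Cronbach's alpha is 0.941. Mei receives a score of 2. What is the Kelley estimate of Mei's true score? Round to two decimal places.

2.53

T̂ = ρX + (1 − ρ)μ
  = 0.941 × 2 + 0.059 × 10.90
  = 1.882 + 0.64310
  = 2.525
  ≈ 2.53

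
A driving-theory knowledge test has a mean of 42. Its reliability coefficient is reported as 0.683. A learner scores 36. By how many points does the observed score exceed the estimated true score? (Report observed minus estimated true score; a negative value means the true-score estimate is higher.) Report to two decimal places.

T̂ = ρX + (1 − ρ)μ
  = 0.683 × 36 + 0.317 × 42
  = 24.588 + 13.314
  = 37.9020
  ≈ 37.902
X − T̂ = 36 − 37.902 = -1.902 → -1.90

-1.90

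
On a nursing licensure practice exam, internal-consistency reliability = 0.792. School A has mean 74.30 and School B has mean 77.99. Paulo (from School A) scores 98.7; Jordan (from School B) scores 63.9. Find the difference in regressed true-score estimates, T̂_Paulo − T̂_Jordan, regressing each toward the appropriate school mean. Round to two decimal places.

T̂_Paulo = 0.792(98.7) + 0.208(74.30) = 93.6248
T̂_Jordan = 0.792(63.9) + 0.208(77.99) = 66.8307
Difference = 93.6248 − 66.8307 = 26.7941

26.79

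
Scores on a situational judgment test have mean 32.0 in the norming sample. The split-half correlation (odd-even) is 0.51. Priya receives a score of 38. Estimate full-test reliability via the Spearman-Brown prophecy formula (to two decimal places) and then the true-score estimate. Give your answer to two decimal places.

Spearman-Brown: ρ = 2r/(1 + r) = 2(0.51)/(1 + 0.51) = 1.020/1.51 = 0.6755 → 0.68
T̂ = 0.68(38) + 0.32(32.0) = 25.84 + 10.240 = 36.080 → 36.08

36.08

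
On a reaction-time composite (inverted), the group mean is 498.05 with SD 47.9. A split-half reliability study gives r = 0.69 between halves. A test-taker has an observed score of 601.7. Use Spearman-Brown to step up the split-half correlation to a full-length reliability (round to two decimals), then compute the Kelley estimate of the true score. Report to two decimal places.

Spearman-Brown: ρ = 2r/(1 + r) = 2(0.69)/(1 + 0.69) = 1.380/1.69 = 0.8166 → 0.82
Weight the observed score by reliability and the mean by (1 − reliability): T̂ = 0.82·601.7 + 0.18·498.05 = 493.394 + 89.6490 = 583.043.

583.04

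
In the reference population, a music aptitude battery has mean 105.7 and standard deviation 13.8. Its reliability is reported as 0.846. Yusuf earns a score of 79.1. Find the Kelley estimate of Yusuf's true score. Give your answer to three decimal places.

83.196

T̂ = ρX + (1 − ρ)μ
  = 0.846 × 79.1 + 0.154 × 105.7
  = 66.9186 + 16.2778
  = 83.1964
  ≈ 83.196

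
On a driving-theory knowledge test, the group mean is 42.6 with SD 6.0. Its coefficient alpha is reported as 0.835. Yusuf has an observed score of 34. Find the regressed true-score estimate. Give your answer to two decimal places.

T̂ = 0.835(34) + 0.165(42.6) = 28.390 + 7.0290 = 35.419 → 35.42

35.42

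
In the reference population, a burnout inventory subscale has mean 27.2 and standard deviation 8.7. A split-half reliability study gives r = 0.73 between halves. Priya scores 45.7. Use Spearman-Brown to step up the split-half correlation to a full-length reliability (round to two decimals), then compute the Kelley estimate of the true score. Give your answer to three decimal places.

42.740

Spearman-Brown: ρ = 2r/(1 + r) = 2(0.73)/(1 + 0.73) = 1.460/1.73 = 0.8439 → 0.84
Regress the observed score toward the mean by the unreliability: T̂ = 0.84·45.7 + 0.16·27.2 = 38.388 + 4.352 = 42.7400.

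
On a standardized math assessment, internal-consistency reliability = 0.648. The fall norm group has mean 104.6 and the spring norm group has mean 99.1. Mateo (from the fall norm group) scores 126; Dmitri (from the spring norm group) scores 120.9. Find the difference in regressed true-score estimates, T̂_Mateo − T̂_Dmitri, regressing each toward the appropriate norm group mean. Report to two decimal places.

T̂_Mateo = 0.648(126) + 0.352(104.6) = 118.4672
T̂_Dmitri = 0.648(120.9) + 0.352(99.1) = 113.2264
Difference = 118.4672 − 113.2264 = 5.2408

5.24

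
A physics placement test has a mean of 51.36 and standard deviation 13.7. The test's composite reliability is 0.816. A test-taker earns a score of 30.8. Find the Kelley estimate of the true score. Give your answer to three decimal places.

Regress the observed score toward the mean by the unreliability: T̂ = 0.816·30.8 + 0.184·51.36 = 25.1328 + 9.45024 = 34.5830.

34.583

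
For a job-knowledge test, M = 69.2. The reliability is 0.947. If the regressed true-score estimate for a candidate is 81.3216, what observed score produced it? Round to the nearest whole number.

T̂ = ρX + (1 − ρ)μ  ⇒  X = (T̂ − (1 − ρ)μ) / ρ
X = (81.3216 − 0.053 × 69.2) / 0.947 = (81.3216 − 3.6676) / 0.947 = 77.6540 / 0.947 = 82.00

82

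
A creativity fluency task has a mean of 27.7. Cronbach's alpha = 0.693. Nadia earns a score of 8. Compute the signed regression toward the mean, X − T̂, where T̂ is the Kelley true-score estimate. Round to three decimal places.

Kelley's formula gives T̂ = 0.693·8 + 0.307·27.7 = 5.544 + 8.5039 = 14.04790.
X − T̂ = 8 − 14.0479 = -6.0479 → -6.048

-6.048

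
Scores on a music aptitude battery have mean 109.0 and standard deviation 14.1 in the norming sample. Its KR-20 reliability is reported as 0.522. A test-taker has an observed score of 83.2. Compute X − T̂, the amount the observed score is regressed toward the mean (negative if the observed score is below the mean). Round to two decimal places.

-12.33

Weight the observed score by reliability and the mean by (1 − reliability): T̂ = 0.522·83.2 + 0.478·109.0 = 43.4304 + 52.1020 = 95.5324.
X − T̂ = 83.2 − 95.532 = -12.332 → -12.33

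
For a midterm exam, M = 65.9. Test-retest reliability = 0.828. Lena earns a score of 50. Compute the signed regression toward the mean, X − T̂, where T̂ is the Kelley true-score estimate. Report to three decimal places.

Regress the observed score toward the mean by the unreliability: T̂ = 0.828·50 + 0.172·65.9 = 41.400 + 11.3348 = 52.73480.
X − T̂ = 50 − 52.7348 = -2.7348 → -2.735

-2.735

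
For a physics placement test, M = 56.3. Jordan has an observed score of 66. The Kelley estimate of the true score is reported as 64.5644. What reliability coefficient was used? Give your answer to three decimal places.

T̂ = ρX + (1 − ρ)μ  ⇒  T̂ − μ = ρ(X − μ)
ρ = (T̂ − μ)/(X − μ) = (64.5644 − 56.3) / (66 − 56.3) = 8.2644 / 9.7 = 0.85200

0.852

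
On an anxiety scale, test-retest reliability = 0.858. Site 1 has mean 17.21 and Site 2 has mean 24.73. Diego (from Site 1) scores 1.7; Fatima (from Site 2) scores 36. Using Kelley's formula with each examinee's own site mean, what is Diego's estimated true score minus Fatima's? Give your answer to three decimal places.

-30.497

T̂_Diego = 0.858(1.7) + 0.142(17.21) = 3.90242
T̂_Fatima = 0.858(36) + 0.142(24.73) = 34.39966
Difference = 3.90242 − 34.39966 = -30.49724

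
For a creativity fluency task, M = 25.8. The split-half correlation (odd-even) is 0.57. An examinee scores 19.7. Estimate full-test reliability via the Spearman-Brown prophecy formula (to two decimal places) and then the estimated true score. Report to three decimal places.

Spearman-Brown: ρ = 2r/(1 + r) = 2(0.57)/(1 + 0.57) = 1.140/1.57 = 0.7261 → 0.73
Kelley's formula gives T̂ = 0.73·19.7 + 0.27·25.8 = 14.381 + 6.966 = 21.3470.

21.347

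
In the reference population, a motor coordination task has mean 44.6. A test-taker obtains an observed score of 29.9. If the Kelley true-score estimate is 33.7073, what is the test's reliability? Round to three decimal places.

0.741

T̂ = ρX + (1 − ρ)μ  ⇒  T̂ − μ = ρ(X − μ)
ρ = (T̂ − μ)/(X − μ) = (33.7073 − 44.6) / (29.9 − 44.6) = -10.8927 / -14.7 = 0.74100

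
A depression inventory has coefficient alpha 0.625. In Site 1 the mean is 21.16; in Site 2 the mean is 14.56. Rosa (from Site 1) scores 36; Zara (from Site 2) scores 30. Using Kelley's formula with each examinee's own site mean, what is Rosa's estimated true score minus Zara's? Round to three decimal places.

T̂_Rosa = 0.625(36) + 0.375(21.16) = 30.43500
T̂_Zara = 0.625(30) + 0.375(14.56) = 24.21000
Difference = 30.43500 − 24.21000 = 6.22500

6.225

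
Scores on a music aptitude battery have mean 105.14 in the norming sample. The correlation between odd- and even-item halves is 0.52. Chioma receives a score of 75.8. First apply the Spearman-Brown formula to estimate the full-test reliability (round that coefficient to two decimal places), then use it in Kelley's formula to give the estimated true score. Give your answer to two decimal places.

85.19

Spearman-Brown: ρ = 2r/(1 + r) = 2(0.52)/(1 + 0.52) = 1.040/1.52 = 0.6842 → 0.68
T̂ = ρX + (1 − ρ)μ
  = 0.68 × 75.8 + 0.32 × 105.14
  = 51.544 + 33.6448
  = 85.189
  ≈ 85.19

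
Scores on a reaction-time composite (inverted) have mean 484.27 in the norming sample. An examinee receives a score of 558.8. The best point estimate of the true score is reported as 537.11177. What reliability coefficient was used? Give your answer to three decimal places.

0.709

T̂ = ρX + (1 − ρ)μ  ⇒  T̂ − μ = ρ(X − μ)
ρ = (T̂ − μ)/(X − μ) = (537.11177 − 484.27) / (558.8 − 484.27) = 52.84177 / 74.53 = 0.70900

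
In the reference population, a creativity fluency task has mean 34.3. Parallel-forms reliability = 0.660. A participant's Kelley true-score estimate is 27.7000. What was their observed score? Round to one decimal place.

T̂ = ρX + (1 − ρ)μ  ⇒  X = (T̂ − (1 − ρ)μ) / ρ
X = (27.7000 − 0.340 × 34.3) / 0.660 = (27.7000 − 11.6620) / 0.660 = 16.0380 / 0.660 = 24.300

24.3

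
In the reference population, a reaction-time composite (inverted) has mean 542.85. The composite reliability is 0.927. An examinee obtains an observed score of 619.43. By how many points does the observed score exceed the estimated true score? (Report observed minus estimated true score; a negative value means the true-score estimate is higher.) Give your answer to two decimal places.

5.59

T̂ = ρX + (1 − ρ)μ
  = 0.927 × 619.43 + 0.073 × 542.85
  = 574.21161 + 39.62805
  = 613.8397
  ≈ 613.840
X − T̂ = 619.43 − 613.840 = 5.590 → 5.59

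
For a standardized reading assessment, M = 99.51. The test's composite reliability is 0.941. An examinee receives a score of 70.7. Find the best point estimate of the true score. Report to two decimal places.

T̂ = 0.941(70.7) + 0.059(99.51) = 66.5287 + 5.87109 = 72.400 → 72.40

72.40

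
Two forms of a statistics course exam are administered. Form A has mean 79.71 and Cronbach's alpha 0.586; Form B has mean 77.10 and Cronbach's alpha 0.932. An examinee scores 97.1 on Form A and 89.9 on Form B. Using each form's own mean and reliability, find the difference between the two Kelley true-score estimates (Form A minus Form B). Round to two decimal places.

T̂_A = 0.586(97.1) + 0.414(79.71) = 89.9005
T̂_B = 0.932(89.9) + 0.068(77.10) = 89.0296
T̂_A − T̂_B = 0.8709

0.87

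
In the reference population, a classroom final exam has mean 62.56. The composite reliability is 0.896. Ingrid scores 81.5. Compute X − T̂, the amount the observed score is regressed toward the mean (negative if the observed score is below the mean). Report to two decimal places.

T̂ = 0.896(81.5) + 0.104(62.56) = 73.0240 + 6.50624 = 79.5302 → 79.530
X − T̂ = 81.5 − 79.530 = 1.970 → 1.97

1.97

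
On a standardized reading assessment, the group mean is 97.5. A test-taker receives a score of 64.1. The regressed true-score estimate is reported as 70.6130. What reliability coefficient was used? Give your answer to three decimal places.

0.805

T̂ = ρX + (1 − ρ)μ  ⇒  T̂ − μ = ρ(X − μ)
ρ = (T̂ − μ)/(X − μ) = (70.6130 − 97.5) / (64.1 − 97.5) = -26.8870 / -33.4 = 0.80500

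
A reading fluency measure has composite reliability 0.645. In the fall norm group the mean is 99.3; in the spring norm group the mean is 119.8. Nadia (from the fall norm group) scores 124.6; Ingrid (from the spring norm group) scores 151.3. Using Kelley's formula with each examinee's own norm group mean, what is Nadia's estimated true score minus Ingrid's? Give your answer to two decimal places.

T̂_Nadia = 0.645(124.6) + 0.355(99.3) = 115.6185
T̂_Ingrid = 0.645(151.3) + 0.355(119.8) = 140.1175
Difference = 115.6185 − 140.1175 = -24.4990

-24.50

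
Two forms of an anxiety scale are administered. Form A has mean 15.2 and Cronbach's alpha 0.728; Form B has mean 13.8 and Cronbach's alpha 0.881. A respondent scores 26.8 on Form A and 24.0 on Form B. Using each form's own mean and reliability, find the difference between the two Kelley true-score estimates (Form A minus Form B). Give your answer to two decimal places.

0.86

T̂_A = 0.728(26.8) + 0.272(15.2) = 23.6448
T̂_B = 0.881(24.0) + 0.119(13.8) = 22.7862
T̂_A − T̂_B = 0.8586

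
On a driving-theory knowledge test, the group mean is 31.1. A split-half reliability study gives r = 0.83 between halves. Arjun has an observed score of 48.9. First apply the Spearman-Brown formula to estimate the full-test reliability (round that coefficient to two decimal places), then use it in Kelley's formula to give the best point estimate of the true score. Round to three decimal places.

Spearman-Brown: ρ = 2r/(1 + r) = 2(0.83)/(1 + 0.83) = 1.660/1.83 = 0.9071 → 0.91
T̂ = ρX + (1 − ρ)μ
  = 0.91 × 48.9 + 0.09 × 31.1
  = 44.499 + 2.799
  = 47.2980
  ≈ 47.298

47.298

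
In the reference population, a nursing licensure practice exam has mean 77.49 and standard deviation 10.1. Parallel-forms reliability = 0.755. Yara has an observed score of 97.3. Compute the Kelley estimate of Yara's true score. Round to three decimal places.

92.447

Weight the observed score by reliability and the mean by (1 − reliability): T̂ = 0.755·97.3 + 0.245·77.49 = 73.4615 + 18.98505 = 92.4466.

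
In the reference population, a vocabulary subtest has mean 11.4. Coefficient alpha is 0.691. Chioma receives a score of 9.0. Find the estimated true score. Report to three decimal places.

9.742

Weight the observed score by reliability and the mean by (1 − reliability): T̂ = 0.691·9.0 + 0.309·11.4 = 6.2190 + 3.5226 = 9.7416.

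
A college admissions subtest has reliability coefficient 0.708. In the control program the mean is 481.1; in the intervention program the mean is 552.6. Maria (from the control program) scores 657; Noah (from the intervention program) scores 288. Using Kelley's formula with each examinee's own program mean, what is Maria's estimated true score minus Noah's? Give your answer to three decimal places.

T̂_Maria = 0.708(657) + 0.292(481.1) = 605.63720
T̂_Noah = 0.708(288) + 0.292(552.6) = 365.26320
Difference = 605.63720 − 365.26320 = 240.37400

240.374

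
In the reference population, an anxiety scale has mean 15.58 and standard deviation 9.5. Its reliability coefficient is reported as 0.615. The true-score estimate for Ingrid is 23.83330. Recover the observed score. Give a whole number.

29

T̂ = ρX + (1 − ρ)μ  ⇒  X = (T̂ − (1 − ρ)μ) / ρ
X = (23.83330 − 0.385 × 15.58) / 0.615 = (23.83330 − 5.99830) / 0.615 = 17.83500 / 0.615 = 29.00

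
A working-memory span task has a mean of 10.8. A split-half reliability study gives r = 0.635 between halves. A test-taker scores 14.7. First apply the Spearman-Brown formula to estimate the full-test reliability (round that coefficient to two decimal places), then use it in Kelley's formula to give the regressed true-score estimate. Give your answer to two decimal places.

Spearman-Brown: ρ = 2r/(1 + r) = 2(0.635)/(1 + 0.635) = 1.2700/1.635 = 0.7768 → 0.78
Regress the observed score toward the mean by the unreliability: T̂ = 0.78·14.7 + 0.22·10.8 = 11.466 + 2.376 = 13.842.

13.84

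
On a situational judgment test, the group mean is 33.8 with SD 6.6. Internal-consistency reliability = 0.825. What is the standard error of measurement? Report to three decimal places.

2.761

SEM = SD · √(1 − ρ) = 6.6 × √0.175 = 6.6 × 0.4183 = 2.7610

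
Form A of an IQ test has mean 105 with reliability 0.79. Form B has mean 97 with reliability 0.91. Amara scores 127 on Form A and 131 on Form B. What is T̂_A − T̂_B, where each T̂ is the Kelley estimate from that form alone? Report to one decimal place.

T̂_A = 0.79(127) + 0.21(105) = 122.380
T̂_B = 0.91(131) + 0.09(97) = 127.940
T̂_A − T̂_B = -5.560

-5.6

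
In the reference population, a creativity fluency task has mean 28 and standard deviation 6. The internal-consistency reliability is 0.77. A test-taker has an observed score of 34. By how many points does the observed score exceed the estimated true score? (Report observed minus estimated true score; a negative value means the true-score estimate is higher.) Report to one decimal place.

1.4

T̂ = 0.77(34) + 0.23(28) = 26.18 + 6.44 = 32.620 → 32.62
X − T̂ = 34 − 32.62 = 1.38 → 1.4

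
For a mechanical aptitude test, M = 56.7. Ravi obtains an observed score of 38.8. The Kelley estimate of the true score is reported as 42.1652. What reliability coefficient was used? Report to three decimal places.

0.812

T̂ = ρX + (1 − ρ)μ  ⇒  T̂ − μ = ρ(X − μ)
ρ = (T̂ − μ)/(X − μ) = (42.1652 − 56.7) / (38.8 − 56.7) = -14.5348 / -17.9 = 0.81200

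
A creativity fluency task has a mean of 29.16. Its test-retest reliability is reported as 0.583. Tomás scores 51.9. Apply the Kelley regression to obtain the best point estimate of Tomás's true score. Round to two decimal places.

T̂ = ρX + (1 − ρ)μ
  = 0.583 × 51.9 + 0.417 × 29.16
  = 30.2577 + 12.15972
  = 42.417
  ≈ 42.42

42.42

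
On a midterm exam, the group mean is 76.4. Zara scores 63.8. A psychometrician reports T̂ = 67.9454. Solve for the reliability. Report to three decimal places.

0.671

T̂ = ρX + (1 − ρ)μ  ⇒  T̂ − μ = ρ(X − μ)
ρ = (T̂ − μ)/(X − μ) = (67.9454 − 76.4) / (63.8 − 76.4) = -8.4546 / -12.6 = 0.67100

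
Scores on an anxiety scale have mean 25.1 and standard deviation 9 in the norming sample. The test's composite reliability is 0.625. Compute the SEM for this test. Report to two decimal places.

5.51

SEM = SD · √(1 − ρ) = 9 × √0.375 = 9 × 0.6124 = 5.511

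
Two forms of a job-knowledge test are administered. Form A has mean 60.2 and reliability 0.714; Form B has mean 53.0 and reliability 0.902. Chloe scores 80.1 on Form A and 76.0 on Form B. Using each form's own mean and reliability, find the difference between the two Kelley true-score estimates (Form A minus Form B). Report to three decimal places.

0.663

T̂_A = 0.714(80.1) + 0.286(60.2) = 74.40860
T̂_B = 0.902(76.0) + 0.098(53.0) = 73.74600
T̂_A − T̂_B = 0.66260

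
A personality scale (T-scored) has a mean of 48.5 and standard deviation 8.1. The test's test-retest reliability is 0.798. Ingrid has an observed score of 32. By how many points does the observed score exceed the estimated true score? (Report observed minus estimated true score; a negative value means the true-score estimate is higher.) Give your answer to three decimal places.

T̂ = 0.798(32) + 0.202(48.5) = 25.536 + 9.7970 = 35.33300 → 35.3330
X − T̂ = 32 − 35.3330 = -3.3330 → -3.333

-3.333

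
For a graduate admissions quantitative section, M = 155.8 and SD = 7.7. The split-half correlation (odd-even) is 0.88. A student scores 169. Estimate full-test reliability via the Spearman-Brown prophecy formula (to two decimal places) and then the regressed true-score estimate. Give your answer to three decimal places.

168.208

Spearman-Brown: ρ = 2r/(1 + r) = 2(0.88)/(1 + 0.88) = 1.760/1.88 = 0.9362 → 0.94
T̂ = ρX + (1 − ρ)μ
  = 0.94 × 169 + 0.06 × 155.8
  = 158.86 + 9.348
  = 168.2080
  ≈ 168.208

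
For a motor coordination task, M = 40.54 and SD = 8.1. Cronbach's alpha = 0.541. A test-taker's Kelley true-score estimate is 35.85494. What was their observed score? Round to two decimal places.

31.88

T̂ = ρX + (1 − ρ)μ  ⇒  X = (T̂ − (1 − ρ)μ) / ρ
X = (35.85494 − 0.459 × 40.54) / 0.541 = (35.85494 − 18.60786) / 0.541 = 17.24708 / 0.541 = 31.8800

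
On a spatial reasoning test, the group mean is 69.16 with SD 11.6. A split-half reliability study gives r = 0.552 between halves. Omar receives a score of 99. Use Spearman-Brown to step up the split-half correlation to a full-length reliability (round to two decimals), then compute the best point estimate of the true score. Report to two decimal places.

Spearman-Brown: ρ = 2r/(1 + r) = 2(0.552)/(1 + 0.552) = 1.1040/1.552 = 0.7113 → 0.71
T̂ = ρX + (1 − ρ)μ
  = 0.71 × 99 + 0.29 × 69.16
  = 70.29 + 20.0564
  = 90.346
  ≈ 90.35

90.35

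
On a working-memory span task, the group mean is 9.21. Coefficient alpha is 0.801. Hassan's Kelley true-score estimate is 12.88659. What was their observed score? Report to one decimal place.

13.8

T̂ = ρX + (1 − ρ)μ  ⇒  X = (T̂ − (1 − ρ)μ) / ρ
X = (12.88659 − 0.199 × 9.21) / 0.801 = (12.88659 − 1.83279) / 0.801 = 11.05380 / 0.801 = 13.800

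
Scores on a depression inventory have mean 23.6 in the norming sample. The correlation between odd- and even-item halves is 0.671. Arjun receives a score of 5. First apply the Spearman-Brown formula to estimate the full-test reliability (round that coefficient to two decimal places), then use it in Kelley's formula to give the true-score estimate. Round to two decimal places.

8.72

Spearman-Brown: ρ = 2r/(1 + r) = 2(0.671)/(1 + 0.671) = 1.3420/1.671 = 0.8031 → 0.80
Weight the observed score by reliability and the mean by (1 − reliability): T̂ = 0.80·5 + 0.20·23.6 = 4.00 + 4.720 = 8.720.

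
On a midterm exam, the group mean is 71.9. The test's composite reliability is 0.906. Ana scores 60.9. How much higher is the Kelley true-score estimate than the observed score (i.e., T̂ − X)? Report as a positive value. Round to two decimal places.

T̂ = ρX + (1 − ρ)μ
  = 0.906 × 60.9 + 0.094 × 71.9
  = 55.1754 + 6.7586
  = 61.9340
  ≈ 61.934
T̂ − X = 61.934 − 60.9 = 1.034 → 1.03

1.03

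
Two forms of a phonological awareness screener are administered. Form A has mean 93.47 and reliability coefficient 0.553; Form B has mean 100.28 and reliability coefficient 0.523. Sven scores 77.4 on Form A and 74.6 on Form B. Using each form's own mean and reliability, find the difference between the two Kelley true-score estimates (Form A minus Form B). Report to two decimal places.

T̂_A = 0.553(77.4) + 0.447(93.47) = 84.5833
T̂_B = 0.523(74.6) + 0.477(100.28) = 86.8494
T̂_A − T̂_B = -2.2661

-2.27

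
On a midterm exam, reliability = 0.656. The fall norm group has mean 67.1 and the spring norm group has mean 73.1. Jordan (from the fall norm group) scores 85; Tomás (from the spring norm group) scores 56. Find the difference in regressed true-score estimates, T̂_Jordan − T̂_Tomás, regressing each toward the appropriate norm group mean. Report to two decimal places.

T̂_Jordan = 0.656(85) + 0.344(67.1) = 78.8424
T̂_Tomás = 0.656(56) + 0.344(73.1) = 61.8824
Difference = 78.8424 − 61.8824 = 16.9600

16.96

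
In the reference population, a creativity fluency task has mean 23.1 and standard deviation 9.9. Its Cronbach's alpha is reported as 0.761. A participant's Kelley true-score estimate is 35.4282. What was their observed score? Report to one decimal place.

39.3

T̂ = ρX + (1 − ρ)μ  ⇒  X = (T̂ − (1 − ρ)μ) / ρ
X = (35.4282 − 0.239 × 23.1) / 0.761 = (35.4282 − 5.5209) / 0.761 = 29.9073 / 0.761 = 39.300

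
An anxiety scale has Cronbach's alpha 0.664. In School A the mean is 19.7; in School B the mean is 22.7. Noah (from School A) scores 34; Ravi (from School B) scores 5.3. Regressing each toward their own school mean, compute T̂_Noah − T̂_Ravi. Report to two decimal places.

T̂_Noah = 0.664(34) + 0.336(19.7) = 29.1952
T̂_Ravi = 0.664(5.3) + 0.336(22.7) = 11.1464
Difference = 29.1952 − 11.1464 = 18.0488

18.05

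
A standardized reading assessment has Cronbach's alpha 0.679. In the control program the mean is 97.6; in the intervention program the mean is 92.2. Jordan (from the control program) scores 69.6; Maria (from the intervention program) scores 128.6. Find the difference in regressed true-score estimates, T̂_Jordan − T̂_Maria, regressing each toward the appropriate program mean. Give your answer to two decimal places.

-38.33

T̂_Jordan = 0.679(69.6) + 0.321(97.6) = 78.5880
T̂_Maria = 0.679(128.6) + 0.321(92.2) = 116.9156
Difference = 78.5880 − 116.9156 = -38.3276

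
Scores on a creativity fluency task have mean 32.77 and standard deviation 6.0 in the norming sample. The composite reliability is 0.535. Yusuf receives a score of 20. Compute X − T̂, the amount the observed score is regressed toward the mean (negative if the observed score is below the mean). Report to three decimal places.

-5.938

Weight the observed score by reliability and the mean by (1 − reliability): T̂ = 0.535·20 + 0.465·32.77 = 10.700 + 15.23805 = 25.93805.
X − T̂ = 20 − 25.9381 = -5.9381 → -5.938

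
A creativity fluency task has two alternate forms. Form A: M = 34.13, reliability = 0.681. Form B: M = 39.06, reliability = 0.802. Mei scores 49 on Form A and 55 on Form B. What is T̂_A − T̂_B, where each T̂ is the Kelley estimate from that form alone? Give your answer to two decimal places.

-7.59

T̂_A = 0.681(49) + 0.319(34.13) = 44.2565
T̂_B = 0.802(55) + 0.198(39.06) = 51.8439
T̂_A − T̂_B = -7.5874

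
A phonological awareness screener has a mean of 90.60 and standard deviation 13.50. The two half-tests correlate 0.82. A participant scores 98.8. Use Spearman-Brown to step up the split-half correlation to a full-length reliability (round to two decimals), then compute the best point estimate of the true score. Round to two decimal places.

Spearman-Brown: ρ = 2r/(1 + r) = 2(0.82)/(1 + 0.82) = 1.640/1.82 = 0.9011 → 0.90
T̂ = 0.90(98.8) + 0.10(90.60) = 88.920 + 9.0600 = 97.980 → 97.98

97.98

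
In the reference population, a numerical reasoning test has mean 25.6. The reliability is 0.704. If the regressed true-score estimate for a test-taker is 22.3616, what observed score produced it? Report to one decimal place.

21.0

T̂ = ρX + (1 − ρ)μ  ⇒  X = (T̂ − (1 − ρ)μ) / ρ
X = (22.3616 − 0.296 × 25.6) / 0.704 = (22.3616 − 7.5776) / 0.704 = 14.7840 / 0.704 = 21.000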